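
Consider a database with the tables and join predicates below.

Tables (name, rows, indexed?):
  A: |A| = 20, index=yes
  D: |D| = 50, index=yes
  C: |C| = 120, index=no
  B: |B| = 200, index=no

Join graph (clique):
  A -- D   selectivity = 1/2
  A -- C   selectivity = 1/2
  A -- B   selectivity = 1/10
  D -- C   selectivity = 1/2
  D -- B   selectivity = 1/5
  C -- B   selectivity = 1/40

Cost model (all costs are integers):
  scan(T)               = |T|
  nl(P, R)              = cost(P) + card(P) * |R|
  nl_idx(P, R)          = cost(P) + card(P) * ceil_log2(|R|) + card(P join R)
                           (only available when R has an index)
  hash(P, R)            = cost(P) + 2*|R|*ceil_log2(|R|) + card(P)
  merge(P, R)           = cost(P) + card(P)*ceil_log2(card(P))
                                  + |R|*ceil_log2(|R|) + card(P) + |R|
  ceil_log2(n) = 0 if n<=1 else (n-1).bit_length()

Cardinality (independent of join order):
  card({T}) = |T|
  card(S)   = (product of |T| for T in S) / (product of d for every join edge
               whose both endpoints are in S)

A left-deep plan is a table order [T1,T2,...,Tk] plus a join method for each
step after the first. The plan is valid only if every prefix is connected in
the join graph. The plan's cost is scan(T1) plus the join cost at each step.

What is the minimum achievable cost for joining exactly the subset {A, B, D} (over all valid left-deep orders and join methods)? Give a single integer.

Selinger DP over subsets of {A,B,D}:
  {A}: scan cost=20, card=20
  {D}: scan cost=50, card=50
  {B}: scan cost=200, card=200
  {AD}: card=500; try (A,hash)→300, (D,merge)→490, (A,merge)→520, (D,hash)→640, (D,nl_idx)→640, (A,nl_idx)→800 …(+2); best=300 via (A,hash)
  {AB}: card=400; try (A,hash)→600, (A,nl_idx)→1600, (B,merge)→1940, (A,merge)→2120, (B,hash)→3240, (B,nl)→4020 …(+1); best=600 via (A,hash)
  {BD}: card=2000; try (D,hash)→1000, (B,merge)→2200, (D,merge)→2350, (B,hash)→3300, (D,nl_idx)→3400, (B,nl)→10050 …(+1); best=1000 via (D,hash)
  {ABD}: card=2000; try (D,hash)→1600, (A,hash)→3200, (B,hash)→4000, (D,merge)→4950, (D,nl_idx)→5000, (B,merge)→7100 …(+5); best=1600 via (D,hash)

1600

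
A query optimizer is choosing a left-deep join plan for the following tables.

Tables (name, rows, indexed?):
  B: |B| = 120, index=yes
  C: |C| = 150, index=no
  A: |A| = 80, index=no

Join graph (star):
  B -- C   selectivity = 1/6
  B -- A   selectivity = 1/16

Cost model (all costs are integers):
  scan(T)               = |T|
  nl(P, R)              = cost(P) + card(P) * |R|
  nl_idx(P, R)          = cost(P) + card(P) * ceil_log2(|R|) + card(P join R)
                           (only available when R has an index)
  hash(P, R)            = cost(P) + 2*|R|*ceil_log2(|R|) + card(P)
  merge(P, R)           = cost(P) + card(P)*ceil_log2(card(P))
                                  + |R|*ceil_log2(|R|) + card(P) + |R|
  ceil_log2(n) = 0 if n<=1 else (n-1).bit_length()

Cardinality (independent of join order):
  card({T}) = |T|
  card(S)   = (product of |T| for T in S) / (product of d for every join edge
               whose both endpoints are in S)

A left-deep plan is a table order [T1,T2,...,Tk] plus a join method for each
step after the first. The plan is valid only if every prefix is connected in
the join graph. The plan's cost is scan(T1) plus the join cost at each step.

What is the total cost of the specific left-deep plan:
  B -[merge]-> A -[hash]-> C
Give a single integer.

4720

step 1: scan B: cost=120, card=120
step 2: join A via merge
    card(P join A) = 120*80/(16) = 600
    cost = 120 + 120*7 + 80*7 + 120 + 80 = 1720
step 3: join C via hash
    card(P join C) = 600*150/(6) = 15000
    cost = 1720 + 2*150*8 + 600 = 4720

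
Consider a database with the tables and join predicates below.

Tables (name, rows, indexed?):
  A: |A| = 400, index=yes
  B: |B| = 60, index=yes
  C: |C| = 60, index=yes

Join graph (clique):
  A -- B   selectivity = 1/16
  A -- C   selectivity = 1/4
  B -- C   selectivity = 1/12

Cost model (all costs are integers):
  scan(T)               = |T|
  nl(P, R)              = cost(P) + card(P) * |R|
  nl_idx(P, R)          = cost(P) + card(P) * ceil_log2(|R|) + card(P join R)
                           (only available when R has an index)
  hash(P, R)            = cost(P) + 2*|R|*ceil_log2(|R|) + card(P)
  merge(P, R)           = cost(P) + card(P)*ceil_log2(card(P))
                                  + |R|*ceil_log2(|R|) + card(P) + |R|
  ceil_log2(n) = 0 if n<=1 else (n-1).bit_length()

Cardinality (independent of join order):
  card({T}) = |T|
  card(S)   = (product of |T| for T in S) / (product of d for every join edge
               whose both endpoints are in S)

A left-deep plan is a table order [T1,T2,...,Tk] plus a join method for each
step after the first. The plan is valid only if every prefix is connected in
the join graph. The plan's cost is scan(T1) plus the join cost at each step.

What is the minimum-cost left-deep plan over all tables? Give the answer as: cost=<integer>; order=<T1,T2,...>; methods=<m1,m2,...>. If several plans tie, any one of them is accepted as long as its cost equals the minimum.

cost=3740; order=A,B,C; methods=hash,hash

Selinger DP (subsets sized 1..n):
  {A}: scan cost=400, card=400
  {B}: scan cost=60, card=60
  {C}: scan cost=60, card=60
  {AB}: card=1500; try (B,hash)→1520, (A,nl_idx)→2100, (B,nl_idx)→4300, (A,merge)→4480, (B,merge)→4820, (A,hash)→7320 …(+2); best=1520 via (B,hash)
  {AC}: card=6000; try (C,hash)→1520, (A,merge)→4480, (C,merge)→4820, (A,nl_idx)→6600, (A,hash)→7320, (C,nl_idx)→8800 …(+2); best=1520 via (C,hash)
  {BC}: card=300; try (C,nl_idx)→720, (B,nl_idx)→720, (C,hash)→840, (B,hash)→840, (C,merge)→900, (B,merge)→900 …(+2); best=720 via (C,nl_idx)
  {ABC}: card=1875; try (C,hash)→3740, (A,nl_idx)→5295, (A,merge)→7720, (A,hash)→8220, (B,hash)→8240, (C,nl_idx)→12395 …(+6); best=3740 via (C,hash)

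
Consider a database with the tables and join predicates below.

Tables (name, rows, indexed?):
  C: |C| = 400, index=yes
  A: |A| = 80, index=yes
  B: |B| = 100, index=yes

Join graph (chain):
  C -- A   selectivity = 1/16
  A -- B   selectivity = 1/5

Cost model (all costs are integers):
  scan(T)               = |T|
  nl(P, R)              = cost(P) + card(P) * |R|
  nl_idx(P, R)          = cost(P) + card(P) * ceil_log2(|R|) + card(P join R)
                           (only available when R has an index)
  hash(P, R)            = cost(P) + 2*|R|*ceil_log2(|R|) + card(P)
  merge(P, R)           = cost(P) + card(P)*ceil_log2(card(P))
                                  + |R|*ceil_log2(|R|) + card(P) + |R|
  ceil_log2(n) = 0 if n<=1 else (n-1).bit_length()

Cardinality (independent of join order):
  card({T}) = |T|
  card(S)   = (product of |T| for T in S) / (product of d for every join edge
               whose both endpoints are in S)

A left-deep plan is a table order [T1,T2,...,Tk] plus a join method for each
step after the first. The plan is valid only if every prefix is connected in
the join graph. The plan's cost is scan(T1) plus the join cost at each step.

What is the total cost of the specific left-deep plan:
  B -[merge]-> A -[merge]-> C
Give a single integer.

24740

step 1: scan B: cost=100, card=100
step 2: join A via merge
    card(P join A) = 100*80/(5) = 1600
    cost = 100 + 100*7 + 80*7 + 100 + 80 = 1540
step 3: join C via merge
    card(P join C) = 1600*400/(16) = 40000
    cost = 1540 + 1600*11 + 400*9 + 1600 + 400 = 24740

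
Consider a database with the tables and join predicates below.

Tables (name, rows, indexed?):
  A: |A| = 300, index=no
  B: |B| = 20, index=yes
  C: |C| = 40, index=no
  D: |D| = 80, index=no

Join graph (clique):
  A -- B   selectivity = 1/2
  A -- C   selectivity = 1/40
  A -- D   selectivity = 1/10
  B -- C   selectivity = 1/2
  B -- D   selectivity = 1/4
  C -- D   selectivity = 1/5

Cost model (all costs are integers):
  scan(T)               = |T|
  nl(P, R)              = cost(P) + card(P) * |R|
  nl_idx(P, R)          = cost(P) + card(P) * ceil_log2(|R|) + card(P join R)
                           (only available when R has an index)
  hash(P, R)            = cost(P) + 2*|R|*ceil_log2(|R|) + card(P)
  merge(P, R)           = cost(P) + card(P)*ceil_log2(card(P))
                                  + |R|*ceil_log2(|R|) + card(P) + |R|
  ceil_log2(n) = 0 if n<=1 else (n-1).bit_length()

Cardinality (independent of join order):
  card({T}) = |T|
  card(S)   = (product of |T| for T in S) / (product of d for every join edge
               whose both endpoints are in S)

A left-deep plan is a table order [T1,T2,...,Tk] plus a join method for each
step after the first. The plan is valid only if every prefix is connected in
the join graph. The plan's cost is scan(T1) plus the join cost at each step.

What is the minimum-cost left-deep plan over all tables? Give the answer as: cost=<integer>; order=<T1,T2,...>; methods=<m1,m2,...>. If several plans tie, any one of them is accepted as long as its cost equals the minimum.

Selinger DP (subsets sized 1..n):
  {A}: scan cost=300, card=300
  {B}: scan cost=20, card=20
  {C}: scan cost=40, card=40
  {D}: scan cost=80, card=80
  {AB}: card=3000; try (B,hash)→800, (A,merge)→3140, (B,merge)→3420, (B,nl_idx)→4800, (A,hash)→5440, (A,nl)→6020 …(+1); best=800 via (B,hash)
  {AC}: card=300; try (C,hash)→1080, (A,merge)→3320, (C,merge)→3580, (A,hash)→5480, (A,nl)→12040, (C,nl)→12300; best=1080 via (C,hash)
  {AD}: card=2400; try (D,hash)→1720, (A,merge)→3720, (D,merge)→3940, (A,hash)→5560, (A,nl)→24080, (D,nl)→24300; best=1720 via (D,hash)
  {BC}: card=400; try (B,hash)→280, (C,merge)→420, (B,merge)→440, (C,hash)→520, (B,nl_idx)→640, (C,nl)→820 …(+1); best=280 via (B,hash)
  {BD}: card=400; try (B,hash)→360, (D,merge)→780, (B,merge)→840, (B,nl_idx)→880, (D,hash)→1160, (D,nl)→1620 …(+1); best=360 via (B,hash)
  {CD}: card=640; try (C,hash)→640, (D,merge)→960, (C,merge)→1000, (D,hash)→1200, (D,nl)→3240, (C,nl)→3280; best=640 via (C,hash)
  {ABC}: card=1500; try (B,hash)→1580, (B,nl_idx)→4080, (B,merge)→4200, (C,hash)→4280, (A,hash)→6080, (B,nl)→7080 …(+4); best=1580 via (B,hash)
  {ABD}: card=6000; try (B,hash)→4320, (D,hash)→4920, (A,hash)→6160, (A,merge)→7360, (B,nl_idx)→19720, (B,merge)→33040 …(+4); best=4320 via (B,hash)
  {ACD}: card=480; try (D,hash)→2500, (C,hash)→4600, (D,merge)→4720, (A,hash)→6680, (A,merge)→10680, (D,nl)→25080 …(+3); best=2500 via (D,hash)
  {BCD}: card=1600; try (C,hash)→1240, (B,hash)→1480, (D,hash)→1800, (C,merge)→4640, (D,merge)→4920, (B,nl_idx)→5440 …(+4); best=1240 via (C,hash)
  {ABCD}: card=600; try (B,hash)→3180, (D,hash)→4200, (B,nl_idx)→5500, (B,merge)→7420, (A,hash)→8240, (C,hash)→10800 …(+7); best=3180 via (B,hash)

cost=3180; order=A,C,D,B; methods=hash,hash,hash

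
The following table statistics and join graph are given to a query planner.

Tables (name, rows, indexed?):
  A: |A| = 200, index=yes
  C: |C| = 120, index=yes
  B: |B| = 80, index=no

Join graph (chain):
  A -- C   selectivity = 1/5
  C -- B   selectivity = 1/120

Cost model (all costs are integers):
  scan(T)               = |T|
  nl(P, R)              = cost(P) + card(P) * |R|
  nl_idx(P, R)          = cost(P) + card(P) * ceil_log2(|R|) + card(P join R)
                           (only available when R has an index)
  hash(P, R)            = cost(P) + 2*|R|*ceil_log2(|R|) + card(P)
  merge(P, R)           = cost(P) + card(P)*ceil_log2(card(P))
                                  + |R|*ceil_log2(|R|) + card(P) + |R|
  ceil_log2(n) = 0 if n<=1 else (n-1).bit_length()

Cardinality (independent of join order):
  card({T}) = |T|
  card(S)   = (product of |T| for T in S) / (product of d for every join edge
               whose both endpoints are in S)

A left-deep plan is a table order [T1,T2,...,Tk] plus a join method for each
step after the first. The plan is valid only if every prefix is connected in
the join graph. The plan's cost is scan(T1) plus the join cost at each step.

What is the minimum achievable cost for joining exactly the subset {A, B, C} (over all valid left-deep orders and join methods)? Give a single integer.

3160

Selinger DP over subsets of {A,B,C}:
  {A}: scan cost=200, card=200
  {C}: scan cost=120, card=120
  {B}: scan cost=80, card=80
  {AC}: card=4800; try (C,hash)→2080, (A,merge)→2880, (C,merge)→2960, (A,hash)→3440, (A,nl_idx)→5880, (C,nl_idx)→6400 …(+2); best=2080 via (C,hash)
  {BC}: card=80; try (C,nl_idx)→720, (B,hash)→1360, (C,merge)→1680, (B,merge)→1720, (C,hash)→1840, (C,nl)→9680 …(+1); best=720 via (C,nl_idx)
  {ABC}: card=3200; try (A,merge)→3160, (A,hash)→4000, (A,nl_idx)→4560, (B,hash)→8000, (A,nl)→16720, (B,merge)→69920 …(+1); best=3160 via (A,merge)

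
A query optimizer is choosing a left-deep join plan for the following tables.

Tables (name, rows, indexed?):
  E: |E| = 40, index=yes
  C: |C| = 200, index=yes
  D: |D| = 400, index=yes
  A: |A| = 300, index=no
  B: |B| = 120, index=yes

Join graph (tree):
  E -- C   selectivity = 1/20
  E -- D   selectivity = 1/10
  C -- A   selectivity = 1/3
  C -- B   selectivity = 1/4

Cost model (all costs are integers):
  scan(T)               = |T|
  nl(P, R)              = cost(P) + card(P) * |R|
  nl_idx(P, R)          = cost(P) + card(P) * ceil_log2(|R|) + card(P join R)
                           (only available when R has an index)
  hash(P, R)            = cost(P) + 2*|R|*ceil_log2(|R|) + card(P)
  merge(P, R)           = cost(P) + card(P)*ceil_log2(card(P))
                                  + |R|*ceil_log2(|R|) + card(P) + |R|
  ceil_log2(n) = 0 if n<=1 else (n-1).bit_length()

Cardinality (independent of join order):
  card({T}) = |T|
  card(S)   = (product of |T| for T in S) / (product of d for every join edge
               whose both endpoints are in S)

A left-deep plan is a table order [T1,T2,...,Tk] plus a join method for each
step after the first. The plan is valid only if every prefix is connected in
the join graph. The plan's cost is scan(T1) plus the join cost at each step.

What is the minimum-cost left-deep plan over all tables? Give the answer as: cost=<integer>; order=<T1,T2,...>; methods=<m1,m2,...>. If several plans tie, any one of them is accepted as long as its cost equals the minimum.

Selinger DP (subsets sized 1..n):
  {E}: scan cost=40, card=40
  {C}: scan cost=200, card=200
  {D}: scan cost=400, card=400
  {A}: scan cost=300, card=300
  {B}: scan cost=120, card=120
  {CE}: card=400; try (C,nl_idx)→760, (E,hash)→880, (E,nl_idx)→1800, (C,merge)→2120, (E,merge)→2280, (C,hash)→3280 …(+2); best=760 via (C,nl_idx)
  {DE}: card=1600; try (E,hash)→1280, (D,nl_idx)→2000, (D,merge)→4320, (E,nl_idx)→4400, (E,merge)→4680, (D,hash)→7280 …(+2); best=1280 via (E,hash)
  {AC}: card=20000; try (C,hash)→3800, (A,merge)→5000, (C,merge)→5100, (A,hash)→5800, (C,nl_idx)→22700, (A,nl)→60200 …(+1); best=3800 via (C,hash)
  {BC}: card=6000; try (B,hash)→2080, (C,merge)→2880, (B,merge)→2960, (C,hash)→3440, (C,nl_idx)→7080, (B,nl_idx)→7600 …(+2); best=2080 via (B,hash)
  {CDE}: card=16000; try (C,hash)→6080, (D,hash)→8360, (D,merge)→8760, (D,nl_idx)→20360, (C,merge)→22280, (C,nl_idx)→30080 …(+2); best=6080 via (C,hash)
  {ACE}: card=40000; try (A,hash)→6560, (A,merge)→7760, (E,hash)→24280, (A,nl)→120760, (E,nl_idx)→163800, (E,merge)→324080 …(+1); best=6560 via (A,hash)
  {BCE}: card=12000; try (B,hash)→2840, (B,merge)→5720, (E,hash)→8560, (B,nl_idx)→15560, (B,nl)→48760, (E,nl_idx)→50080 …(+2); best=2840 via (B,hash)
  {ABC}: card=600000; try (A,hash)→13480, (B,hash)→25480, (A,merge)→89080, (B,merge)→324760, (B,nl_idx)→743800, (A,nl)→1802080 …(+1); best=13480 via (A,hash)
  {ACDE}: card=1600000; try (A,hash)→27480, (D,hash)→53760, (A,merge)→249080, (D,merge)→690560, (D,nl_idx)→1966560, (A,nl)→4806080 …(+1); best=27480 via (A,hash)
  {BCDE}: card=480000; try (D,hash)→22040, (B,hash)→23760, (D,merge)→186840, (B,merge)→247040, (D,nl_idx)→590840, (B,nl_idx)→598080 …(+2); best=22040 via (D,hash)
  {ABCE}: card=1200000; try (A,hash)→20240, (B,hash)→48240, (A,merge)→185840, (E,hash)→613960, (B,merge)→687520, (B,nl_idx)→1486560 …(+5); best=20240 via (A,hash)
  {ABCDE}: card=48000000; try (A,hash)→507440, (D,hash)→1227440, (B,hash)→1629160, (A,merge)→9625040, (D,merge)→26424240, (B,merge)→35228440 …(+5); best=507440 via (A,hash)

cost=507440; order=E,C,B,D,A; methods=nl_idx,hash,hash,hash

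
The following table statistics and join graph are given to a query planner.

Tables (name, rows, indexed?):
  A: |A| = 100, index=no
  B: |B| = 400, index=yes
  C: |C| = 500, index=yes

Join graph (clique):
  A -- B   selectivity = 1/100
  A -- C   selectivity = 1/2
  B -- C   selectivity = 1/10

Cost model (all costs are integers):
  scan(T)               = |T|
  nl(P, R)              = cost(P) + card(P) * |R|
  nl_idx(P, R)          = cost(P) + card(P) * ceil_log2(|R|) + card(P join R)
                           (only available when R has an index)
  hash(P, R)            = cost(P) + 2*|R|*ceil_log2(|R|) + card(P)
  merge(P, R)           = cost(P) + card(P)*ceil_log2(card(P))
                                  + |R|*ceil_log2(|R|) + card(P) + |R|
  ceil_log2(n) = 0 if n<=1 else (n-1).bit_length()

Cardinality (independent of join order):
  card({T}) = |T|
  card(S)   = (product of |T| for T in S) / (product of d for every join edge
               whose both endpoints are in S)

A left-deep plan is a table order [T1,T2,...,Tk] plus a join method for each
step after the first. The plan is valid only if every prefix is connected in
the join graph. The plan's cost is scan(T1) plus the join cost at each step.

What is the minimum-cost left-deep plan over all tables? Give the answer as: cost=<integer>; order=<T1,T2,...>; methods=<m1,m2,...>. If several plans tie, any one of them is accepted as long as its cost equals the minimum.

cost=10400; order=A,B,C; methods=nl_idx,merge

Selinger DP (subsets sized 1..n):
  {A}: scan cost=100, card=100
  {B}: scan cost=400, card=400
  {C}: scan cost=500, card=500
  {AB}: card=400; try (B,nl_idx)→1400, (A,hash)→2200, (B,merge)→4900, (A,merge)→5200, (B,hash)→7400, (B,nl)→40100 …(+1); best=1400 via (B,nl_idx)
  {AC}: card=25000; try (A,hash)→2400, (C,merge)→5900, (A,merge)→6300, (C,hash)→9200, (C,nl_idx)→26000, (C,nl)→50100 …(+1); best=2400 via (A,hash)
  {BC}: card=20000; try (B,hash)→8200, (C,merge)→9400, (B,merge)→9500, (C,hash)→9800, (C,nl_idx)→24000, (B,nl_idx)→25000 …(+2); best=8200 via (B,hash)
  {ABC}: card=10000; try (C,merge)→10400, (C,hash)→10800, (C,nl_idx)→15000, (A,hash)→29600, (B,hash)→34600, (C,nl)→201400 …(+5); best=10400 via (C,merge)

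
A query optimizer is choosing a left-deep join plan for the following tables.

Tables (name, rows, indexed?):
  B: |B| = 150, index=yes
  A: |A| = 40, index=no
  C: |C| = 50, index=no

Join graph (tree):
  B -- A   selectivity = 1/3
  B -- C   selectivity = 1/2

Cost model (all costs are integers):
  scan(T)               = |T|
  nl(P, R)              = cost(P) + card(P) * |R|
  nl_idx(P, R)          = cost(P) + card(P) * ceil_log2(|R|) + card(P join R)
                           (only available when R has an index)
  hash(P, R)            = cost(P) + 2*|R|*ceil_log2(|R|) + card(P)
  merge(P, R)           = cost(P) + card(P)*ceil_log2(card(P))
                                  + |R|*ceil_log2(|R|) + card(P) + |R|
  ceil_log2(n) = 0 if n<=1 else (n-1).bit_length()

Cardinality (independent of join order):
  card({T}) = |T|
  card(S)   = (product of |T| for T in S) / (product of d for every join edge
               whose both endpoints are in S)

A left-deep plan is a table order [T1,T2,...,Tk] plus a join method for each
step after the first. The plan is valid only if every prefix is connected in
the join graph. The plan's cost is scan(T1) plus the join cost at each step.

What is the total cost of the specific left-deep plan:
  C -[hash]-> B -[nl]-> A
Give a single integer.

152500

step 1: scan C: cost=50, card=50
step 2: join B via hash
    card(P join B) = 50*150/(2) = 3750
    cost = 50 + 2*150*8 + 50 = 2500
step 3: join A via nl
    card(P join A) = 3750*40/(3) = 50000
    cost = 2500 + 3750*40 = 152500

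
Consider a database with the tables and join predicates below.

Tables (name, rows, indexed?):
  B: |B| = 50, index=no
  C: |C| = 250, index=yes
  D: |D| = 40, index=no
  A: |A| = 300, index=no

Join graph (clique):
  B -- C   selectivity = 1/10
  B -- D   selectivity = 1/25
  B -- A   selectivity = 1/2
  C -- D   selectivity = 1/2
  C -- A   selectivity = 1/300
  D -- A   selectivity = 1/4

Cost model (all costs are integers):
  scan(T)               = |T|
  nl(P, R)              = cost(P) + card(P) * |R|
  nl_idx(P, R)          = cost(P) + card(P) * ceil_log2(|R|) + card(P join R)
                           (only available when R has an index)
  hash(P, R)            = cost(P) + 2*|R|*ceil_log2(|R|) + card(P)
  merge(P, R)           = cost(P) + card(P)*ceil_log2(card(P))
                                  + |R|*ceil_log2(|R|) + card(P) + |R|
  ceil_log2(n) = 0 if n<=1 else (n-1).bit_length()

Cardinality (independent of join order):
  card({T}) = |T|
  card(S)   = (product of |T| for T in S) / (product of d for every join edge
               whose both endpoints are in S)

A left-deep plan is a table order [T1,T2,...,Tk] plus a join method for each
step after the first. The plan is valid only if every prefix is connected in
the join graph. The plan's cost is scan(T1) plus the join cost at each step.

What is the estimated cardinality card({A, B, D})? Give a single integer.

3000

Tables in S: A(300), B(50), D(40)
Edges inside S: B-D(d=25), B-A(d=2), D-A(d=4)
numerator = 300 * 50 * 40 = 600000
denominator = 25 * 2 * 4 = 200
card(S) = 600000 / 200 = 3000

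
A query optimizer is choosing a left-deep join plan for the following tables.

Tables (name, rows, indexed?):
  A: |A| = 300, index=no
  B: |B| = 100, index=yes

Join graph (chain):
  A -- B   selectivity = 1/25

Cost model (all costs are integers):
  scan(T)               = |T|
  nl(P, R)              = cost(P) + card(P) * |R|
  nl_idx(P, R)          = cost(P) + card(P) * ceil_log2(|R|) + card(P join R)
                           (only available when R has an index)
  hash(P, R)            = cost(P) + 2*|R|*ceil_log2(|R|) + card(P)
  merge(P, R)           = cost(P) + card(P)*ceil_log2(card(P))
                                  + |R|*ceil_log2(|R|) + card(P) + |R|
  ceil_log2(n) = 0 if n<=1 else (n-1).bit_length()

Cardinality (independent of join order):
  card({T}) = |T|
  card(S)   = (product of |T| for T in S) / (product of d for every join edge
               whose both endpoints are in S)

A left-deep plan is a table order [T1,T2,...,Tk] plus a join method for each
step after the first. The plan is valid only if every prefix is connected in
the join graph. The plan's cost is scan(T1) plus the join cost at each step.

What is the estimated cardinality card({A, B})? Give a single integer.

1200

Tables in S: A(300), B(100)
Edges inside S: A-B(d=25)
numerator = 300 * 100 = 30000
denominator = 25 = 25
card(S) = 30000 / 25 = 1200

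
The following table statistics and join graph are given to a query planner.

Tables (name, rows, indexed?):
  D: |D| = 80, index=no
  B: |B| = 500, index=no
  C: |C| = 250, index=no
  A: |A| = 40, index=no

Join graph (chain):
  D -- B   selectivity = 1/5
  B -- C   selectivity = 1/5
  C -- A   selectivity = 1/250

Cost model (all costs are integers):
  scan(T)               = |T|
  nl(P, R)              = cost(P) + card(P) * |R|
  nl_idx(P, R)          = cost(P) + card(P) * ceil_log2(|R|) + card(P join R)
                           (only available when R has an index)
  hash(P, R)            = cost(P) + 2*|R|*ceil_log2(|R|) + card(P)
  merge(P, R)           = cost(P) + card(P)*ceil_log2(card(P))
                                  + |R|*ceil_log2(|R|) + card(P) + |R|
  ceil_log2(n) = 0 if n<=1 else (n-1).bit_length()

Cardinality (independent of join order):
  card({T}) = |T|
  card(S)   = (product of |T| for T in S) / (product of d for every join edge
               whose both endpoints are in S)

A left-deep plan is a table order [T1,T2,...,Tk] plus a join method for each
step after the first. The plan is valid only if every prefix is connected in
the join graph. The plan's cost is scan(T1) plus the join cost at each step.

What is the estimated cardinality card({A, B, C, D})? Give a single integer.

64000

Tables in S: A(40), B(500), C(250), D(80)
Edges inside S: D-B(d=5), B-C(d=5), C-A(d=250)
numerator = 40 * 500 * 250 * 80 = 400000000
denominator = 5 * 5 * 250 = 6250
card(S) = 400000000 / 6250 = 64000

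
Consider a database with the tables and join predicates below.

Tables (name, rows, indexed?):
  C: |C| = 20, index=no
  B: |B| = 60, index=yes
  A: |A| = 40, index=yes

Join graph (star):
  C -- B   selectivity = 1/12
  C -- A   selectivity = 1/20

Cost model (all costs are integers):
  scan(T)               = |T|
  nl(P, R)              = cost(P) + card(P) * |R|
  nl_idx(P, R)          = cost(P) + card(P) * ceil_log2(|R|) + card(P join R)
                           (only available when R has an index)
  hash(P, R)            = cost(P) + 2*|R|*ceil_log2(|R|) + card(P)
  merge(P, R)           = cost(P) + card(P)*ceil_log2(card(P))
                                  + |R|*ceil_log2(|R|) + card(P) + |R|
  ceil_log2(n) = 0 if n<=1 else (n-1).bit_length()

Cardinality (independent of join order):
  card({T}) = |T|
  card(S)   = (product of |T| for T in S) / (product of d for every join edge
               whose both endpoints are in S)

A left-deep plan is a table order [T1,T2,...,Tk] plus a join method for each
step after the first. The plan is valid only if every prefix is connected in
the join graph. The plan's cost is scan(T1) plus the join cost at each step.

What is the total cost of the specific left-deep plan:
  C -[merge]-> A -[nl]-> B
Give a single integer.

step 1: scan C: cost=20, card=20
step 2: join A via merge
    card(P join A) = 20*40/(20) = 40
    cost = 20 + 20*5 + 40*6 + 20 + 40 = 420
step 3: join B via nl
    card(P join B) = 40*60/(12) = 200
    cost = 420 + 40*60 = 2820

2820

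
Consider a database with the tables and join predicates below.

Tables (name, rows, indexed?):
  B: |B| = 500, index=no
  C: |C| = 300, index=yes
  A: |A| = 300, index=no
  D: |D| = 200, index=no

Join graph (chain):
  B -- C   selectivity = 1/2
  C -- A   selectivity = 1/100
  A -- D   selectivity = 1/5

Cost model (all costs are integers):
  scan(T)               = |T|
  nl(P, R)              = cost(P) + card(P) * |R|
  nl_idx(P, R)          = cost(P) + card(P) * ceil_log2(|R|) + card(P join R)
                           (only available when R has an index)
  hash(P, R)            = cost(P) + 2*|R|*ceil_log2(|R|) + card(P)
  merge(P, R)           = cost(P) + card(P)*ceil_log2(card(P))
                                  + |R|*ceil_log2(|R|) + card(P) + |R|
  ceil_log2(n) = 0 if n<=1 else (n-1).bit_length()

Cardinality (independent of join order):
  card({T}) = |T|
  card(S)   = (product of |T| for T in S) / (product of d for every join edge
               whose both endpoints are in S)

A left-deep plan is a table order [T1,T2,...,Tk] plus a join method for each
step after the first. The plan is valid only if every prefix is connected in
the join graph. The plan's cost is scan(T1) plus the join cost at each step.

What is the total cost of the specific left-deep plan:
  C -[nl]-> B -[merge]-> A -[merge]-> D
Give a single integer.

5780100

step 1: scan C: cost=300, card=300
step 2: join B via nl
    card(P join B) = 300*500/(2) = 75000
    cost = 300 + 300*500 = 150300
step 3: join A via merge
    card(P join A) = 75000*300/(100) = 225000
    cost = 150300 + 75000*17 + 300*9 + 75000 + 300 = 1503300
step 4: join D via merge
    card(P join D) = 225000*200/(5) = 9000000
    cost = 1503300 + 225000*18 + 200*8 + 225000 + 200 = 5780100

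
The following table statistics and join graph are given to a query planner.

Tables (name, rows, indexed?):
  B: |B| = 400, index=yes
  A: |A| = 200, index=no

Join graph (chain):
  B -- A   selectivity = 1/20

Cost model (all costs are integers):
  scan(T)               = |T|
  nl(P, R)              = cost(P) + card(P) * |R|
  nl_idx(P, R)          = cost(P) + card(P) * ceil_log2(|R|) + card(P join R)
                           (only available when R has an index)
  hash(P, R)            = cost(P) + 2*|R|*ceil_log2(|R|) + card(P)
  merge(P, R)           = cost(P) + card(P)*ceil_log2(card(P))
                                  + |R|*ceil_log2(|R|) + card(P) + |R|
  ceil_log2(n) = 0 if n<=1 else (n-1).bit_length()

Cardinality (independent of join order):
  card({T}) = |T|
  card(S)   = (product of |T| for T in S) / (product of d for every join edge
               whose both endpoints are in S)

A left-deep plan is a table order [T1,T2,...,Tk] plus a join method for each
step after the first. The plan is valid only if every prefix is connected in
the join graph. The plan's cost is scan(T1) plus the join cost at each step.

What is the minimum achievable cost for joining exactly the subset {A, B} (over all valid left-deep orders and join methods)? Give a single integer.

4000

Selinger DP over subsets of {A,B}:
  {B}: scan cost=400, card=400
  {A}: scan cost=200, card=200
  {AB}: card=4000; try (A,hash)→4000, (B,merge)→6000, (B,nl_idx)→6000, (A,merge)→6200, (B,hash)→7600, (B,nl)→80200 …(+1); best=4000 via (A,hash)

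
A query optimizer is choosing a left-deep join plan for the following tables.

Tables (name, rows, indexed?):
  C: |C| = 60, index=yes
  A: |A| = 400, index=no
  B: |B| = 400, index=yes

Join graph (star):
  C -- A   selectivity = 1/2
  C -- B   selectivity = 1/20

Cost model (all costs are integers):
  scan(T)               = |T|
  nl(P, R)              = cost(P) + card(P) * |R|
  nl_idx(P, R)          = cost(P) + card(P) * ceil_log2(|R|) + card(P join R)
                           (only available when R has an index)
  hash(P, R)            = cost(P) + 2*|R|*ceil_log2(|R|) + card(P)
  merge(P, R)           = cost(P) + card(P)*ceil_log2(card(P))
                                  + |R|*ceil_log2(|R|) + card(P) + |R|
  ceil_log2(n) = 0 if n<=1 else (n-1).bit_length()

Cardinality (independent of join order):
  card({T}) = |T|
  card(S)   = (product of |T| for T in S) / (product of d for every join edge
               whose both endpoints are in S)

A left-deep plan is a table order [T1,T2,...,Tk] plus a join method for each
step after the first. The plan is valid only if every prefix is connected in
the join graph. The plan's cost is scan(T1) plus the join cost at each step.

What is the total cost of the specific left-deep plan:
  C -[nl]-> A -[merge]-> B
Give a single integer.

208060

step 1: scan C: cost=60, card=60
step 2: join A via nl
    card(P join A) = 60*400/(2) = 12000
    cost = 60 + 60*400 = 24060
step 3: join B via merge
    card(P join B) = 12000*400/(20) = 240000
    cost = 24060 + 12000*14 + 400*9 + 12000 + 400 = 208060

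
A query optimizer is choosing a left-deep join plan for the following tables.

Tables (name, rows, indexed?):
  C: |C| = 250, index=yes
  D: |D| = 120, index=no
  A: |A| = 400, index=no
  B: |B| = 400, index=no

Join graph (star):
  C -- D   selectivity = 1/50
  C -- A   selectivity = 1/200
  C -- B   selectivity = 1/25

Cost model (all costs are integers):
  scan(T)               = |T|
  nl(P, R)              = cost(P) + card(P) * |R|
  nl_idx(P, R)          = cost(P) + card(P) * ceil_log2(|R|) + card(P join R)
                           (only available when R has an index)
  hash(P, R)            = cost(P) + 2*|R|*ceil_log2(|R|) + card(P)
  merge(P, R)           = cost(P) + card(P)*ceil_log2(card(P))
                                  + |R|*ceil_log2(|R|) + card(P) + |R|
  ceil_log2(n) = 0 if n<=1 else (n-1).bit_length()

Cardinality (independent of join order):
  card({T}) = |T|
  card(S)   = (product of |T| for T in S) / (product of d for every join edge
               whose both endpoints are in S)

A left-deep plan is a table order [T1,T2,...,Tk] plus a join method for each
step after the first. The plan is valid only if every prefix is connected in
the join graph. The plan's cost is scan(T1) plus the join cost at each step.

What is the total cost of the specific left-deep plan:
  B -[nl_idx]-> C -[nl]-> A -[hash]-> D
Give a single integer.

step 1: scan B: cost=400, card=400
step 2: join C via nl_idx
    card(P join C) = 400*250/(25) = 4000
    cost = 400 + 400*8 + 4000 = 7600
step 3: join A via nl
    card(P join A) = 4000*400/(200) = 8000
    cost = 7600 + 4000*400 = 1607600
step 4: join D via hash
    card(P join D) = 8000*120/(50) = 19200
    cost = 1607600 + 2*120*7 + 8000 = 1617280

1617280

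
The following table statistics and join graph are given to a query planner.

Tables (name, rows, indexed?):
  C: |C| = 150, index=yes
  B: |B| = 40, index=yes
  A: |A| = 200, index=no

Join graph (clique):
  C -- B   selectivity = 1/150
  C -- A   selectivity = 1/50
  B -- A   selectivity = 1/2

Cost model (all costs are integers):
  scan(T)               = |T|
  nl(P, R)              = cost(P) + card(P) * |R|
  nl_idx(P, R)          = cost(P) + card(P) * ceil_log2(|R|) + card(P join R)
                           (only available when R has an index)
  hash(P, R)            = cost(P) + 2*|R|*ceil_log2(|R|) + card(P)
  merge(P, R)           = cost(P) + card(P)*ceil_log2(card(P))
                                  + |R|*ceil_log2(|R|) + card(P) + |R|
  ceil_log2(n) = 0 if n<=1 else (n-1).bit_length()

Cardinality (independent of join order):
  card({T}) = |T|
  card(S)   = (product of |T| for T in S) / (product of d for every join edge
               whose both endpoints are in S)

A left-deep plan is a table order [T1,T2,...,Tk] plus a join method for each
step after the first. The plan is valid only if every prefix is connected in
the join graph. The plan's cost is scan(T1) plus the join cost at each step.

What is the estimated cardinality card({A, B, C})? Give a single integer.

Tables in S: A(200), B(40), C(150)
Edges inside S: C-B(d=150), C-A(d=50), B-A(d=2)
numerator = 200 * 40 * 150 = 1200000
denominator = 150 * 50 * 2 = 15000
card(S) = 1200000 / 15000 = 80

80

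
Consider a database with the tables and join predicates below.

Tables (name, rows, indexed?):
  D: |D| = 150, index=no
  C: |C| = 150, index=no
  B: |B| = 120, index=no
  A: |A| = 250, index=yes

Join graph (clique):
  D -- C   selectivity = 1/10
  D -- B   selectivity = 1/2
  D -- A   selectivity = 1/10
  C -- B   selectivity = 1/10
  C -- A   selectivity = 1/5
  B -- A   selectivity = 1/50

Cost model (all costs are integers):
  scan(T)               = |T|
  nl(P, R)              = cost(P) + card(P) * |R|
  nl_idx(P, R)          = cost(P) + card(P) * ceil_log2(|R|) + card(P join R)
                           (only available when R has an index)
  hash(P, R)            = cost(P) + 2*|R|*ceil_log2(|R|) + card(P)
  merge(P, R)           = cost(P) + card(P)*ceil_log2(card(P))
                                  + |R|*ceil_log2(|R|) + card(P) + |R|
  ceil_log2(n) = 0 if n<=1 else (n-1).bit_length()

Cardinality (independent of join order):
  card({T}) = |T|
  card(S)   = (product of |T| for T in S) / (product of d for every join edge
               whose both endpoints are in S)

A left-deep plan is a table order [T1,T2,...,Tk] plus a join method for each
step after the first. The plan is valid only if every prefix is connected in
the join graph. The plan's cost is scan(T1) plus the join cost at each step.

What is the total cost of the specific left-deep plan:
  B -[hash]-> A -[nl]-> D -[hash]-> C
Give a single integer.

step 1: scan B: cost=120, card=120
step 2: join A via hash
    card(P join A) = 120*250/(50) = 600
    cost = 120 + 2*250*8 + 120 = 4240
step 3: join D via nl
    card(P join D) = 600*150/(2*10) = 4500
    cost = 4240 + 600*150 = 94240
step 4: join C via hash
    card(P join C) = 4500*150/(10*10*5) = 1350
    cost = 94240 + 2*150*8 + 4500 = 101140

101140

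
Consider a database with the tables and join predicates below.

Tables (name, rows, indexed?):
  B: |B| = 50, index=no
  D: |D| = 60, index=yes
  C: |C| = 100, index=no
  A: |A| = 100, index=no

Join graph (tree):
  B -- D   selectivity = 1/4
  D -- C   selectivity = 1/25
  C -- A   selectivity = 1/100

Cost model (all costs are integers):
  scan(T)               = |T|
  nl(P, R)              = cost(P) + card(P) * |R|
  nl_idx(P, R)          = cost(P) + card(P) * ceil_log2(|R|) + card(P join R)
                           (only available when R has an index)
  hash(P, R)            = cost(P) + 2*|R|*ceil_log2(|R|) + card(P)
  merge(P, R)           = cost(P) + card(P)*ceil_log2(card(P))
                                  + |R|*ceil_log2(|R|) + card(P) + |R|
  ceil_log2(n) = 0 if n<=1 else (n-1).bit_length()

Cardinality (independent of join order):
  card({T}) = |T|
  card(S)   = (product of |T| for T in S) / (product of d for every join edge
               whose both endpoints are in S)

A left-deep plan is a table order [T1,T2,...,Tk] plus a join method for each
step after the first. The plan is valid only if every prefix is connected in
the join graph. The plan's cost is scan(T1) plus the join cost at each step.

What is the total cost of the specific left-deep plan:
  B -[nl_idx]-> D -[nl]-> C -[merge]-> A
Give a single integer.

115900

step 1: scan B: cost=50, card=50
step 2: join D via nl_idx
    card(P join D) = 50*60/(4) = 750
    cost = 50 + 50*6 + 750 = 1100
step 3: join C via nl
    card(P join C) = 750*100/(25) = 3000
    cost = 1100 + 750*100 = 76100
step 4: join A via merge
    card(P join A) = 3000*100/(100) = 3000
    cost = 76100 + 3000*12 + 100*7 + 3000 + 100 = 115900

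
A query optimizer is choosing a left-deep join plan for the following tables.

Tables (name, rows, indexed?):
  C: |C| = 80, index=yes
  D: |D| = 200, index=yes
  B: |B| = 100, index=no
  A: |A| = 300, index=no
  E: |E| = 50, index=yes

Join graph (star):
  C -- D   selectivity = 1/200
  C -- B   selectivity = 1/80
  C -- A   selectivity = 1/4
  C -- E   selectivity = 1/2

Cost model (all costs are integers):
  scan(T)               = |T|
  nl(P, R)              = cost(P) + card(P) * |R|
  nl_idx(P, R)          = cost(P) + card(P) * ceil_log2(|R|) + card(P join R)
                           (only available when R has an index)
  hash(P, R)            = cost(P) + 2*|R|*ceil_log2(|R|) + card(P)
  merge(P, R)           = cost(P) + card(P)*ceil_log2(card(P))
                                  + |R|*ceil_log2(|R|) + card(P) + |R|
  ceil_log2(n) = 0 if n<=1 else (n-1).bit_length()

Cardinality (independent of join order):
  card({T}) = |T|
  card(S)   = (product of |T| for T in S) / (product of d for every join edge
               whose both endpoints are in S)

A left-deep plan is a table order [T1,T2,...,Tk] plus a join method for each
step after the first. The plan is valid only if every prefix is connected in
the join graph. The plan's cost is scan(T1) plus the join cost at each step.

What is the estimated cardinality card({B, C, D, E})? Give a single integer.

2500

Tables in S: B(100), C(80), D(200), E(50)
Edges inside S: C-D(d=200), C-B(d=80), C-E(d=2)
numerator = 100 * 80 * 200 * 50 = 80000000
denominator = 200 * 80 * 2 = 32000
card(S) = 80000000 / 32000 = 2500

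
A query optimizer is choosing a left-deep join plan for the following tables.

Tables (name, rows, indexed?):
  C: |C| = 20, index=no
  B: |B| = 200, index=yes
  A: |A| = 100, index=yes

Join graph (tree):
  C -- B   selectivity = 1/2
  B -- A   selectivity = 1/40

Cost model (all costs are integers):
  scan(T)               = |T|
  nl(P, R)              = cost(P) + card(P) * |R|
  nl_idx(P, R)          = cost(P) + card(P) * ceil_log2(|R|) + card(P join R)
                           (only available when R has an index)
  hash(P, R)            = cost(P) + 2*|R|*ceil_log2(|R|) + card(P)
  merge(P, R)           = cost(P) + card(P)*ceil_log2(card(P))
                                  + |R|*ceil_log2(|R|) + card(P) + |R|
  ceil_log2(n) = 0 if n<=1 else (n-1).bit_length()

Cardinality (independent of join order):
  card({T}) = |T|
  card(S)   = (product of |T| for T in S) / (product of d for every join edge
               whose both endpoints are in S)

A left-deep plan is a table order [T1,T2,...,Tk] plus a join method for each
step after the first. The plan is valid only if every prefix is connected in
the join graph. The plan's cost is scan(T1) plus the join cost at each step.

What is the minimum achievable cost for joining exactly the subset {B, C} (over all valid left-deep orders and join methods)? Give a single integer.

600

Selinger DP over subsets of {B,C}:
  {C}: scan cost=20, card=20
  {B}: scan cost=200, card=200
  {BC}: card=2000; try (C,hash)→600, (B,merge)→1940, (C,merge)→2120, (B,nl_idx)→2180, (B,hash)→3240, (B,nl)→4020 …(+1); best=600 via (C,hash)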